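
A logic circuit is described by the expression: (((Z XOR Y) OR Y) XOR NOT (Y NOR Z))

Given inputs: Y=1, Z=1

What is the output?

Substituting: (((1 XOR 1) OR 1) XOR NOT (1 NOR 1))
= 0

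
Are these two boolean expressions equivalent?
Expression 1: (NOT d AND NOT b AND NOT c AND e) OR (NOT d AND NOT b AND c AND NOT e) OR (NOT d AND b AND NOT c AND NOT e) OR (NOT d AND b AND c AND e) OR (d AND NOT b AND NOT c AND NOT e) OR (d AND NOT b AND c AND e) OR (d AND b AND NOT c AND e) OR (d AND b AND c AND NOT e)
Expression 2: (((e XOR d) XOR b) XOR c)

Yes, they are equivalent — the two output columns agree on all 16 assignments:
d | b | c | e | Expression 1 | Expression 2
-------------------------------------------
0 | 0 | 0 | 0 | 0 | 0
0 | 0 | 0 | 1 | 1 | 1
0 | 0 | 1 | 0 | 1 | 1
0 | 0 | 1 | 1 | 0 | 0
0 | 1 | 0 | 0 | 1 | 1
0 | 1 | 0 | 1 | 0 | 0
0 | 1 | 1 | 0 | 0 | 0
0 | 1 | 1 | 1 | 1 | 1
1 | 0 | 0 | 0 | 1 | 1
1 | 0 | 0 | 1 | 0 | 0
1 | 0 | 1 | 0 | 0 | 0
1 | 0 | 1 | 1 | 1 | 1
1 | 1 | 0 | 0 | 0 | 0
1 | 1 | 0 | 1 | 1 | 1
1 | 1 | 1 | 0 | 1 | 1
1 | 1 | 1 | 1 | 0 | 0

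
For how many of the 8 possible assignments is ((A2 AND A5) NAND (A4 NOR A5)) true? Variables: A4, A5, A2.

Satisfying assignments: (0,0,0), (0,0,1), (0,1,0), (0,1,1), (1,0,0), (1,0,1), (1,1,0), (1,1,1)
Count: 8 out of 8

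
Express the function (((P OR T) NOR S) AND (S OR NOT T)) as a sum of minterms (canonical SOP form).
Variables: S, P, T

Σm(0) = (NOT S AND NOT P AND NOT T)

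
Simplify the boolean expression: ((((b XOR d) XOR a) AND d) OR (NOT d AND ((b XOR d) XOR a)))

By distribution ((E AND v) OR (E AND NOT v) = E):
= ((b XOR d) XOR a)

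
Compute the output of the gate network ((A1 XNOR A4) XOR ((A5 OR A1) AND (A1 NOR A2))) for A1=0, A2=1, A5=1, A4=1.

Substituting: ((0 XNOR 1) XOR ((1 OR 0) AND (0 NOR 1)))
= 0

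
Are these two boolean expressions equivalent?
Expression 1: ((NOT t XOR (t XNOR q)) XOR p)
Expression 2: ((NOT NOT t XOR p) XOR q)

No. Counterexample: with p=0, q=0, t=1, Expression 1 = 0 but Expression 2 = 1.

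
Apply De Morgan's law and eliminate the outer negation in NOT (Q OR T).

NOT Q AND NOT T
De Morgan's: NOT(OR of terms) = AND of negations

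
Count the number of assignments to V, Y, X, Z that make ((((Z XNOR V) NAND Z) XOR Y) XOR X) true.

Satisfying assignments: (0,0,0,0), (0,0,0,1), (0,1,1,0), (0,1,1,1), (1,0,0,0), (1,0,1,1), (1,1,0,1), (1,1,1,0)
Count: 8 out of 16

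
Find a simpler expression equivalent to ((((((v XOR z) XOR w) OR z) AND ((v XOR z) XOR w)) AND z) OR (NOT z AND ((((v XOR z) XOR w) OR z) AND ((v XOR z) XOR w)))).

By distribution ((E AND v) OR (E AND NOT v) = E) then absorption (E AND (E OR v) = E):
= ((v XOR z) XOR w)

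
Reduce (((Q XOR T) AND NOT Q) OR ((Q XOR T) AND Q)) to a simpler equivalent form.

By distribution ((E AND v) OR (E AND NOT v) = E):
= (Q XOR T)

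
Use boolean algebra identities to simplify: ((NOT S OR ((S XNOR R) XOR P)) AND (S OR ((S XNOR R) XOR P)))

By distribution ((E OR v) AND (E OR NOT v) = E):
= ((S XNOR R) XOR P)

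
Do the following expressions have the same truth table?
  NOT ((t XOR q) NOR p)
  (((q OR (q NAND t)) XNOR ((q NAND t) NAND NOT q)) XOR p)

No. Counterexample: with q=0, t=1, p=0, Expression 1 = 1 but Expression 2 = 0.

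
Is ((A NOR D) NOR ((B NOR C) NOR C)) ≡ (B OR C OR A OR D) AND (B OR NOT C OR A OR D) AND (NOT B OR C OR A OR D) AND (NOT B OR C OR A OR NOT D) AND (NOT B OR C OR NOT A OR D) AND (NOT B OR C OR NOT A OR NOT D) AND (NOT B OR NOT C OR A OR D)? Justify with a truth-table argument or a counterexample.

Yes, they are equivalent — the two output columns agree on all 16 assignments:
B | C | A | D | Expression 1 | Expression 2
-------------------------------------------
0 | 0 | 0 | 0 | 0 | 0
0 | 0 | 0 | 1 | 1 | 1
0 | 0 | 1 | 0 | 1 | 1
0 | 0 | 1 | 1 | 1 | 1
0 | 1 | 0 | 0 | 0 | 0
0 | 1 | 0 | 1 | 1 | 1
0 | 1 | 1 | 0 | 1 | 1
0 | 1 | 1 | 1 | 1 | 1
1 | 0 | 0 | 0 | 0 | 0
1 | 0 | 0 | 1 | 0 | 0
1 | 0 | 1 | 0 | 0 | 0
1 | 0 | 1 | 1 | 0 | 0
1 | 1 | 0 | 0 | 0 | 0
1 | 1 | 0 | 1 | 1 | 1
1 | 1 | 1 | 0 | 1 | 1
1 | 1 | 1 | 1 | 1 | 1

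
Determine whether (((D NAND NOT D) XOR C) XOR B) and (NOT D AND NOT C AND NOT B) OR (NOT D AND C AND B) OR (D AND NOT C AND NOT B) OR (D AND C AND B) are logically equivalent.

Yes, they are equivalent — the two output columns agree on all 8 assignments:
D | C | B | Expression 1 | Expression 2
---------------------------------------
0 | 0 | 0 | 1 | 1
0 | 0 | 1 | 0 | 0
0 | 1 | 0 | 0 | 0
0 | 1 | 1 | 1 | 1
1 | 0 | 0 | 1 | 1
1 | 0 | 1 | 0 | 0
1 | 1 | 0 | 0 | 0
1 | 1 | 1 | 1 | 1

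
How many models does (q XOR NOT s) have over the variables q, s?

Satisfying assignments: (0,0), (1,1)
Count: 2 out of 4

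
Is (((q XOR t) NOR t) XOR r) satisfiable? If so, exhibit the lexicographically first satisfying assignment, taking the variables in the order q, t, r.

q=0, t=0, r=0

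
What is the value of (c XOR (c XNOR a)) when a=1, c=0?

Substituting: (0 XOR (0 XNOR 1))
= 0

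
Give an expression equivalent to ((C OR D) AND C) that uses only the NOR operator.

((((C NOR D) NOR (C NOR D)) NOR ((C NOR D) NOR (C NOR D))) NOR (C NOR C))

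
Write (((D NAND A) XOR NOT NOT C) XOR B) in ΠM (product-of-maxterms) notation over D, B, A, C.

ΠM(1, 3, 4, 6, 9, 10, 12, 15) = (D OR B OR A OR NOT C) AND (D OR B OR NOT A OR NOT C) AND (D OR NOT B OR A OR C) AND (D OR NOT B OR NOT A OR C) AND (NOT D OR B OR A OR NOT C) AND (NOT D OR B OR NOT A OR C) AND (NOT D OR NOT B OR A OR C) AND (NOT D OR NOT B OR NOT A OR NOT C)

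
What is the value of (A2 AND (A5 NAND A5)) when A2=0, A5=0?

Substituting: (0 AND (0 NAND 0))
= 0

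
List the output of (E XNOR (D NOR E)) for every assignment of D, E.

D | E | Output
--------------
0 | 0 | 0
0 | 1 | 0
1 | 0 | 1
1 | 1 | 0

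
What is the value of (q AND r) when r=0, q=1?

Substituting: (1 AND 0)
= 0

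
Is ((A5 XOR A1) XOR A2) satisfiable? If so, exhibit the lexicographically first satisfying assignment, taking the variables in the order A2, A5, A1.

A2=0, A5=0, A1=1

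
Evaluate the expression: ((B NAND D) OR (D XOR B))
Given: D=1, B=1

Substituting: ((1 NAND 1) OR (1 XOR 1))
= 0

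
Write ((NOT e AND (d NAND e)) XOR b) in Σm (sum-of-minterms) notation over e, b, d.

Σm(0, 1, 6, 7) = (NOT e AND NOT b AND NOT d) OR (NOT e AND NOT b AND d) OR (e AND b AND NOT d) OR (e AND b AND d)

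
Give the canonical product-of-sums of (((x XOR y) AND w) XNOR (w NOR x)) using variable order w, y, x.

ΠM(0, 2, 5, 6) = (w OR y OR x) AND (w OR NOT y OR x) AND (NOT w OR y OR NOT x) AND (NOT w OR NOT y OR x)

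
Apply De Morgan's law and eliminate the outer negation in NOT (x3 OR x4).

NOT x3 AND NOT x4
De Morgan's: NOT(OR of terms) = AND of negations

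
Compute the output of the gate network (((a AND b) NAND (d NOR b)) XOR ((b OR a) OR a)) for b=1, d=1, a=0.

Substituting: (((0 AND 1) NAND (1 NOR 1)) XOR ((1 OR 0) OR 0))
= 0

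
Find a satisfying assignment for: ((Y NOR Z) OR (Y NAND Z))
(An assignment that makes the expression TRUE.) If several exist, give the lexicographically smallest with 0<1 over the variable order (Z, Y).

Z=0, Y=0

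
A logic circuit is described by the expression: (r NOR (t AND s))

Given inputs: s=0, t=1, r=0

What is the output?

Substituting: (0 NOR (1 AND 0))
= 1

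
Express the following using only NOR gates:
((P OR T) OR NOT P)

((((P NOR T) NOR (P NOR T)) NOR (P NOR P)) NOR (((P NOR T) NOR (P NOR T)) NOR (P NOR P)))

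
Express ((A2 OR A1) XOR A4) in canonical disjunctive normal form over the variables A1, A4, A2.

(NOT A1 AND NOT A4 AND A2) OR (NOT A1 AND A4 AND NOT A2) OR (A1 AND NOT A4 AND NOT A2) OR (A1 AND NOT A4 AND A2)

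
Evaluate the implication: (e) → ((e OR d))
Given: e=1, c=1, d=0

Antecedent (e) = 1; consequent ((e OR d)) = 1.
1 → 1 = 1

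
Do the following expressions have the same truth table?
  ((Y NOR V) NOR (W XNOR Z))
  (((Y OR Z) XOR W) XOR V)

No. Counterexample: with V=0, W=0, Y=0, Z=1, Expression 1 = 0 but Expression 2 = 1.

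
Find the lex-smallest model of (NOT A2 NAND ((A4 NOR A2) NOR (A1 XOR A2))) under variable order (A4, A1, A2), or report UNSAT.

A4=0, A1=0, A2=0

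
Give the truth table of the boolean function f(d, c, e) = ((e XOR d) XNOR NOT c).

d | c | e | Output
------------------
0 | 0 | 0 | 0
0 | 0 | 1 | 1
0 | 1 | 0 | 1
0 | 1 | 1 | 0
1 | 0 | 0 | 1
1 | 0 | 1 | 0
1 | 1 | 0 | 0
1 | 1 | 1 | 1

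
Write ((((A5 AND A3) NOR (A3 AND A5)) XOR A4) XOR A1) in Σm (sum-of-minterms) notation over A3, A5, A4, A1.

Σm(0, 3, 4, 7, 8, 11, 13, 14) = (NOT A3 AND NOT A5 AND NOT A4 AND NOT A1) OR (NOT A3 AND NOT A5 AND A4 AND A1) OR (NOT A3 AND A5 AND NOT A4 AND NOT A1) OR (NOT A3 AND A5 AND A4 AND A1) OR (A3 AND NOT A5 AND NOT A4 AND NOT A1) OR (A3 AND NOT A5 AND A4 AND A1) OR (A3 AND A5 AND NOT A4 AND A1) OR (A3 AND A5 AND A4 AND NOT A1)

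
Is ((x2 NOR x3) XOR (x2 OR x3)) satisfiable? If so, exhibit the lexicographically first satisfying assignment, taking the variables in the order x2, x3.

x2=0, x3=0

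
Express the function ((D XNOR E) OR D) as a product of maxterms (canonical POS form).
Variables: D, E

ΠM(1) = (D OR NOT E)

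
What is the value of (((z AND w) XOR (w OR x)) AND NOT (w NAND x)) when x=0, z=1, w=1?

Substituting: (((1 AND 1) XOR (1 OR 0)) AND NOT (1 NAND 0))
= 0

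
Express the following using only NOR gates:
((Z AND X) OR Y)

((((Z NOR Z) NOR (X NOR X)) NOR Y) NOR (((Z NOR Z) NOR (X NOR X)) NOR Y))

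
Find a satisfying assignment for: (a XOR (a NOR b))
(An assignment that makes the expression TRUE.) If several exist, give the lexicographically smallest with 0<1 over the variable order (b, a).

b=0, a=0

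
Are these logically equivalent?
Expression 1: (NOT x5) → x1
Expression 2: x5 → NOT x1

No, Inverse is not equivalent to original (counterexample: x1=0, x2=0, x5=0)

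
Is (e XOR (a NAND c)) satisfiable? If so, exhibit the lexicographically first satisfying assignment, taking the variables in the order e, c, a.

e=0, c=0, a=0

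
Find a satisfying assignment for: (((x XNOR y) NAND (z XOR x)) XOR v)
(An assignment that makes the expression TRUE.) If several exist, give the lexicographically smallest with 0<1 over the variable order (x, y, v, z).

x=0, y=0, v=0, z=0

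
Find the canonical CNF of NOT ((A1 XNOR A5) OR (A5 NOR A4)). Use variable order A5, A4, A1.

(A5 OR A4 OR A1) AND (A5 OR A4 OR NOT A1) AND (A5 OR NOT A4 OR A1) AND (NOT A5 OR A4 OR NOT A1) AND (NOT A5 OR NOT A4 OR NOT A1)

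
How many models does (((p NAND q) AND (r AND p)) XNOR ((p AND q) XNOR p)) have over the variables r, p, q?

Satisfying assignments: (0,1,0)
Count: 1 out of 8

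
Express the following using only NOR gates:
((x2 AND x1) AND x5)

((((x2 NOR x2) NOR (x1 NOR x1)) NOR ((x2 NOR x2) NOR (x1 NOR x1))) NOR (x5 NOR x5))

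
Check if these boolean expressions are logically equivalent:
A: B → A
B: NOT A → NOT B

Yes, Contrapositive is always equivalent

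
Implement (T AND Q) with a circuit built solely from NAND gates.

((T NAND Q) NAND (T NAND Q))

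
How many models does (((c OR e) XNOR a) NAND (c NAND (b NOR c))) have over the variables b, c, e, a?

Satisfying assignments: (0,0,0,1), (0,0,1,0), (0,1,0,0), (0,1,1,0), (1,0,0,1), (1,0,1,0), (1,1,0,0), (1,1,1,0)
Count: 8 out of 16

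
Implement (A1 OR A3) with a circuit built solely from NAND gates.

((A1 NAND A1) NAND (A3 NAND A3))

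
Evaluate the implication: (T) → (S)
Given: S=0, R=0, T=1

Antecedent (T) = 1; consequent (S) = 0.
1 → 0 = 0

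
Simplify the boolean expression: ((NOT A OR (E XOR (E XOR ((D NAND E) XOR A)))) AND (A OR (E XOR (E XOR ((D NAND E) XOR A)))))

By distribution ((E OR v) AND (E OR NOT v) = E) then XOR self-cancellation ((E XOR v) XOR v = E):
= ((D NAND E) XOR A)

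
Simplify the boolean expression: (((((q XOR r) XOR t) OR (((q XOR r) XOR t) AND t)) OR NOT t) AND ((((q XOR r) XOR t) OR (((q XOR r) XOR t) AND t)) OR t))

By distribution ((E OR v) AND (E OR NOT v) = E) then absorption (E OR (E AND v) = E):
= ((q XOR r) XOR t)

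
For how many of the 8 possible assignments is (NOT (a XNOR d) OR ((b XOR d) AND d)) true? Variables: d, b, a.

Satisfying assignments: (0,0,1), (0,1,1), (1,0,0), (1,0,1), (1,1,0)
Count: 5 out of 8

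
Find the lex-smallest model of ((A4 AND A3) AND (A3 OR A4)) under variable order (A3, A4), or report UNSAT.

A3=1, A4=1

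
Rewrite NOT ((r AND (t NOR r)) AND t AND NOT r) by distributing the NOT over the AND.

NOT (r AND (t NOR r)) OR NOT t OR r
De Morgan's: NOT(AND of terms) = OR of negations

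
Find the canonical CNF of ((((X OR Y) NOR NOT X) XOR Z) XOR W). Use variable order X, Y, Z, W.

(X OR Y OR Z OR W) AND (X OR Y OR NOT Z OR NOT W) AND (X OR NOT Y OR Z OR W) AND (X OR NOT Y OR NOT Z OR NOT W) AND (NOT X OR Y OR Z OR W) AND (NOT X OR Y OR NOT Z OR NOT W) AND (NOT X OR NOT Y OR Z OR W) AND (NOT X OR NOT Y OR NOT Z OR NOT W)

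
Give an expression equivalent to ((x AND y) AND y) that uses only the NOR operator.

((((x NOR x) NOR (y NOR y)) NOR ((x NOR x) NOR (y NOR y))) NOR (y NOR y))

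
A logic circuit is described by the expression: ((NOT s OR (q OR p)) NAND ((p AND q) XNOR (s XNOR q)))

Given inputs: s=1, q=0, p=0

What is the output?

Substituting: ((NOT 1 OR (0 OR 0)) NAND ((0 AND 0) XNOR (1 XNOR 0)))
= 1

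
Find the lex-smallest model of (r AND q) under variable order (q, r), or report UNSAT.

q=1, r=1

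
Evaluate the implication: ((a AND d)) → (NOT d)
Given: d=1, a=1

Antecedent ((a AND d)) = 1; consequent (NOT d) = 0.
1 → 0 = 0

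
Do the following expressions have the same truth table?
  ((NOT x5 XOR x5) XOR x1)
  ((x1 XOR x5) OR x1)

No. Counterexample: with x5=0, x1=0, Expression 1 = 1 but Expression 2 = 0.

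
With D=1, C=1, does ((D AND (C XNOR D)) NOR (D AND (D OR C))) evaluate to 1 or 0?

Substituting: ((1 AND (1 XNOR 1)) NOR (1 AND (1 OR 1)))
= 0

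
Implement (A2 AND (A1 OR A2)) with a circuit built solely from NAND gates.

((A2 NAND ((A1 NAND A1) NAND (A2 NAND A2))) NAND (A2 NAND ((A1 NAND A1) NAND (A2 NAND A2))))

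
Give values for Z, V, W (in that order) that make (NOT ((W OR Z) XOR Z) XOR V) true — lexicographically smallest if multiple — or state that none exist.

Z=0, V=0, W=0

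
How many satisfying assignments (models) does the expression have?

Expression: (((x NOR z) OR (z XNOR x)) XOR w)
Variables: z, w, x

Satisfying assignments: (0,0,0), (0,1,1), (1,0,1), (1,1,0)
Count: 4 out of 8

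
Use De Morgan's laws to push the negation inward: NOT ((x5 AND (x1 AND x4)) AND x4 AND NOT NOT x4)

NOT (x5 AND (x1 AND x4)) OR NOT x4 OR NOT x4
De Morgan's: NOT(AND of terms) = OR of negations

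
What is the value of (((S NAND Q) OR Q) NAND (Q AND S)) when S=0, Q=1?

Substituting: (((0 NAND 1) OR 1) NAND (1 AND 0))
= 1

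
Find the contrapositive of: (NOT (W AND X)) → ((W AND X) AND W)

Contrapositive: NOT ((W AND X) AND W) → (W AND X)
Note: A statement and its contrapositive are logically equivalent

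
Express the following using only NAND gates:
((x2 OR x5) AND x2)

((((x2 NAND x2) NAND (x5 NAND x5)) NAND x2) NAND (((x2 NAND x2) NAND (x5 NAND x5)) NAND x2))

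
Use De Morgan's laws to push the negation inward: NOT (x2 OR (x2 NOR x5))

NOT x2 AND NOT (x2 NOR x5)
De Morgan's: NOT(OR of terms) = AND of negations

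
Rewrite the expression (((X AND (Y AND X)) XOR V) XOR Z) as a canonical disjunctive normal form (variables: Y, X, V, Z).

(NOT Y AND NOT X AND NOT V AND Z) OR (NOT Y AND NOT X AND V AND NOT Z) OR (NOT Y AND X AND NOT V AND Z) OR (NOT Y AND X AND V AND NOT Z) OR (Y AND NOT X AND NOT V AND Z) OR (Y AND NOT X AND V AND NOT Z) OR (Y AND X AND NOT V AND NOT Z) OR (Y AND X AND V AND Z)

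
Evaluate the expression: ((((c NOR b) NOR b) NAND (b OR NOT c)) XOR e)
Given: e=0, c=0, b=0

Substituting: ((((0 NOR 0) NOR 0) NAND (0 OR NOT 0)) XOR 0)
= 1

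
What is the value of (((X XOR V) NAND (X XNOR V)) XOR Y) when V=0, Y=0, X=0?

Substituting: (((0 XOR 0) NAND (0 XNOR 0)) XOR 0)
= 1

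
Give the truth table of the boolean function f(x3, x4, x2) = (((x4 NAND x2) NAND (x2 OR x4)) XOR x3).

x3 | x4 | x2 | Output
---------------------
0 | 0 | 0 | 1
0 | 0 | 1 | 0
0 | 1 | 0 | 0
0 | 1 | 1 | 1
1 | 0 | 0 | 0
1 | 0 | 1 | 1
1 | 1 | 0 | 1
1 | 1 | 1 | 0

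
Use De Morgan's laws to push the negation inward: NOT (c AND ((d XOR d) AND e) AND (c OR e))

NOT c OR NOT ((d XOR d) AND e) OR NOT (c OR e)
De Morgan's: NOT(AND of terms) = OR of negations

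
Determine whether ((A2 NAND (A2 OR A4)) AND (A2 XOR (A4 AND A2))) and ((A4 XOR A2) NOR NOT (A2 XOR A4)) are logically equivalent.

Yes, they are equivalent — the two output columns agree on all 4 assignments:
A4 | A2 | Expression 1 | Expression 2
-------------------------------------
0 | 0 | 0 | 0
0 | 1 | 0 | 0
1 | 0 | 0 | 0
1 | 1 | 0 | 0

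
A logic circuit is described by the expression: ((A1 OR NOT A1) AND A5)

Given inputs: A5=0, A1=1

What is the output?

Substituting: ((1 OR NOT 1) AND 0)
= 0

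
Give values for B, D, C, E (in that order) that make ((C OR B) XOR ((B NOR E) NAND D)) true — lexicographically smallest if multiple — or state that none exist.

B=0, D=0, C=0, E=0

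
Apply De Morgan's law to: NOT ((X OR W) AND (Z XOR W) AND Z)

NOT (X OR W) OR NOT (Z XOR W) OR NOT Z
De Morgan's: NOT(AND of terms) = OR of negations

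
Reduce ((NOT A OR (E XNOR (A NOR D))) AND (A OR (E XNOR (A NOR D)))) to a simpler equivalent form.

By distribution ((E OR v) AND (E OR NOT v) = E):
= (E XNOR (A NOR D))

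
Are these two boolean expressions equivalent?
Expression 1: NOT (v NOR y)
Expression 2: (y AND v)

No. Counterexample: with v=0, y=1, Expression 1 = 1 but Expression 2 = 0.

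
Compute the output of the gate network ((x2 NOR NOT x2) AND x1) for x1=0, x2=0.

Substituting: ((0 NOR NOT 0) AND 0)
= 0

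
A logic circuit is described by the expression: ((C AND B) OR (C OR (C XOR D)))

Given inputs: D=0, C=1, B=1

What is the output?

Substituting: ((1 AND 1) OR (1 OR (1 XOR 0)))
= 1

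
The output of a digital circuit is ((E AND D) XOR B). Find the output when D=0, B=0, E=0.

Substituting: ((0 AND 0) XOR 0)
= 0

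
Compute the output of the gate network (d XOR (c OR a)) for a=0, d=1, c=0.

Substituting: (1 XOR (0 OR 0))
= 1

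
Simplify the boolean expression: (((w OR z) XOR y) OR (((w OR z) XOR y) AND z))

By absorption (E OR (E AND v) = E):
= ((w OR z) XOR y)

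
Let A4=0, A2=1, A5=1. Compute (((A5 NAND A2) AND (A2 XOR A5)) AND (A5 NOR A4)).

Substituting: (((1 NAND 1) AND (1 XOR 1)) AND (1 NOR 0))
= 0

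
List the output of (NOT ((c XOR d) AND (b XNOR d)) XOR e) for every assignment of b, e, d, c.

b | e | d | c | Output
----------------------
0 | 0 | 0 | 0 | 1
0 | 0 | 0 | 1 | 0
0 | 0 | 1 | 0 | 1
0 | 0 | 1 | 1 | 1
0 | 1 | 0 | 0 | 0
0 | 1 | 0 | 1 | 1
0 | 1 | 1 | 0 | 0
0 | 1 | 1 | 1 | 0
1 | 0 | 0 | 0 | 1
1 | 0 | 0 | 1 | 1
1 | 0 | 1 | 0 | 0
1 | 0 | 1 | 1 | 1
1 | 1 | 0 | 0 | 0
1 | 1 | 0 | 1 | 0
1 | 1 | 1 | 0 | 1
1 | 1 | 1 | 1 | 0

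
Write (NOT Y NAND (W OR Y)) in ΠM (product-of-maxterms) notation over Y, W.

ΠM(1) = (Y OR NOT W)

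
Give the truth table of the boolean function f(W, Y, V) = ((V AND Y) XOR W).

W | Y | V | Output
------------------
0 | 0 | 0 | 0
0 | 0 | 1 | 0
0 | 1 | 0 | 0
0 | 1 | 1 | 1
1 | 0 | 0 | 1
1 | 0 | 1 | 1
1 | 1 | 0 | 1
1 | 1 | 1 | 0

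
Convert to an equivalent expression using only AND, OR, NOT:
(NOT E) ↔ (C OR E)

((NOT E) AND (C OR E)) OR (E AND NOT (C OR E))
(Biconditional = both true or both false)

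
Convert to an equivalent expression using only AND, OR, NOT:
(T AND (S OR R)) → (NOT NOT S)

NOT (T AND (S OR R)) OR (NOT NOT S)
(Implication elimination: A → B = NOT A OR B)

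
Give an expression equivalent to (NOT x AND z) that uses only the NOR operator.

(((x NOR x) NOR (x NOR x)) NOR (z NOR z))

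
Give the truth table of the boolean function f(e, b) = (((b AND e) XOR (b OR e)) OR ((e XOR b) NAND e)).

e | b | Output
--------------
0 | 0 | 1
0 | 1 | 1
1 | 0 | 1
1 | 1 | 1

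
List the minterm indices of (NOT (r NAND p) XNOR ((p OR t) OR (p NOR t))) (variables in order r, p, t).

Σm(6, 7) = (r AND p AND NOT t) OR (r AND p AND t)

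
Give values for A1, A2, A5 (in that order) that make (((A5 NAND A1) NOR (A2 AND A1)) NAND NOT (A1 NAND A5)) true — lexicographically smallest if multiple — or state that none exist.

A1=0, A2=0, A5=0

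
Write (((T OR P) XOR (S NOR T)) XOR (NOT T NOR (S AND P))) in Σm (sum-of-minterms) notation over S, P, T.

Σm(0, 6, 7) = (NOT S AND NOT P AND NOT T) OR (S AND P AND NOT T) OR (S AND P AND T)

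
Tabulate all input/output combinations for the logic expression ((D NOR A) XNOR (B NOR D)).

B | D | A | Output
------------------
0 | 0 | 0 | 1
0 | 0 | 1 | 0
0 | 1 | 0 | 1
0 | 1 | 1 | 1
1 | 0 | 0 | 0
1 | 0 | 1 | 1
1 | 1 | 0 | 1
1 | 1 | 1 | 1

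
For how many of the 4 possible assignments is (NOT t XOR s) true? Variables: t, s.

Satisfying assignments: (0,0), (1,1)
Count: 2 out of 4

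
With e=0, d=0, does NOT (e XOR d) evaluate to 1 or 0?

Substituting: NOT (0 XOR 0)
= 1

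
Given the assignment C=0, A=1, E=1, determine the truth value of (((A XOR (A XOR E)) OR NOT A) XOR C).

Substituting: (((1 XOR (1 XOR 1)) OR NOT 1) XOR 0)
= 1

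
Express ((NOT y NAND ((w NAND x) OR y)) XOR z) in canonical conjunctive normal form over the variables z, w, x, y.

(z OR w OR x OR y) AND (z OR w OR NOT x OR y) AND (z OR NOT w OR x OR y) AND (NOT z OR w OR x OR NOT y) AND (NOT z OR w OR NOT x OR NOT y) AND (NOT z OR NOT w OR x OR NOT y) AND (NOT z OR NOT w OR NOT x OR y) AND (NOT z OR NOT w OR NOT x OR NOT y)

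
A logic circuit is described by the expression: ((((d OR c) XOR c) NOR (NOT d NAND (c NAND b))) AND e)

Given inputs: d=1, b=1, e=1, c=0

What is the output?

Substituting: ((((1 OR 0) XOR 0) NOR (NOT 1 NAND (0 NAND 1))) AND 1)
= 0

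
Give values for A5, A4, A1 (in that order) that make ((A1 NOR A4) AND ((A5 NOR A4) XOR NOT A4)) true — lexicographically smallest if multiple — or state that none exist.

A5=1, A4=0, A1=0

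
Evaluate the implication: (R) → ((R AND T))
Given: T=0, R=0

Antecedent (R) = 0; consequent ((R AND T)) = 0.
0 → 0 = 1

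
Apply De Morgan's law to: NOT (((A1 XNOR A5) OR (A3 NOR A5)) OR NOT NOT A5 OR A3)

NOT ((A1 XNOR A5) OR (A3 NOR A5)) AND NOT A5 AND NOT A3
De Morgan's: NOT(OR of terms) = AND of negations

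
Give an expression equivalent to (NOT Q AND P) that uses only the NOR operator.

(((Q NOR Q) NOR (Q NOR Q)) NOR (P NOR P))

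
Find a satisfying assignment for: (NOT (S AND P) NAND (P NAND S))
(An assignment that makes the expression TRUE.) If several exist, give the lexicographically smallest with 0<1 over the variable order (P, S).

P=1, S=1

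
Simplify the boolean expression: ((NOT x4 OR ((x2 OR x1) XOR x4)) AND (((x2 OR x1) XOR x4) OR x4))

By distribution ((E OR v) AND (E OR NOT v) = E):
= ((x2 OR x1) XOR x4)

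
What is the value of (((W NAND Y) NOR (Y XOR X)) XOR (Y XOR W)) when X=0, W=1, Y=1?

Substituting: (((1 NAND 1) NOR (1 XOR 0)) XOR (1 XOR 1))
= 0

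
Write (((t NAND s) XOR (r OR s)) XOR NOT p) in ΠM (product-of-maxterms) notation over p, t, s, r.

ΠM(0, 4, 6, 7, 9, 10, 11, 13) = (p OR t OR s OR r) AND (p OR NOT t OR s OR r) AND (p OR NOT t OR NOT s OR r) AND (p OR NOT t OR NOT s OR NOT r) AND (NOT p OR t OR s OR NOT r) AND (NOT p OR t OR NOT s OR r) AND (NOT p OR t OR NOT s OR NOT r) AND (NOT p OR NOT t OR s OR NOT r)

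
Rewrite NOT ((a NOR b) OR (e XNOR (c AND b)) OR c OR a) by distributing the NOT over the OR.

NOT (a NOR b) AND NOT (e XNOR (c AND b)) AND NOT c AND NOT a
De Morgan's: NOT(OR of terms) = AND of negations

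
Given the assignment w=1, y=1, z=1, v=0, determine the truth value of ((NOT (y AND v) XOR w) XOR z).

Substituting: ((NOT (1 AND 0) XOR 1) XOR 1)
= 1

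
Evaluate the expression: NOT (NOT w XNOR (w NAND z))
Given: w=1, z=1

Substituting: NOT (NOT 1 XNOR (1 NAND 1))
= 0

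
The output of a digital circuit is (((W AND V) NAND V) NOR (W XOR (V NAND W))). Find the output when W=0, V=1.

Substituting: (((0 AND 1) NAND 1) NOR (0 XOR (1 NAND 0)))
= 0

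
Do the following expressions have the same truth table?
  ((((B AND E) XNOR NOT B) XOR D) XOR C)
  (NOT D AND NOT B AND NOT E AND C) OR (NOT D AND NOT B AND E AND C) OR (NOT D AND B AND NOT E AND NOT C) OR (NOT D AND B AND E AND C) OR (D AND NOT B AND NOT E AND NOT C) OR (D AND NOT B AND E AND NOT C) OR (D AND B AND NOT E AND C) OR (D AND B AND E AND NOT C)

Yes, they are equivalent — the two output columns agree on all 16 assignments:
D | B | E | C | Expression 1 | Expression 2
-------------------------------------------
0 | 0 | 0 | 0 | 0 | 0
0 | 0 | 0 | 1 | 1 | 1
0 | 0 | 1 | 0 | 0 | 0
0 | 0 | 1 | 1 | 1 | 1
0 | 1 | 0 | 0 | 1 | 1
0 | 1 | 0 | 1 | 0 | 0
0 | 1 | 1 | 0 | 0 | 0
0 | 1 | 1 | 1 | 1 | 1
1 | 0 | 0 | 0 | 1 | 1
1 | 0 | 0 | 1 | 0 | 0
1 | 0 | 1 | 0 | 1 | 1
1 | 0 | 1 | 1 | 0 | 0
1 | 1 | 0 | 0 | 0 | 0
1 | 1 | 0 | 1 | 1 | 1
1 | 1 | 1 | 0 | 1 | 1
1 | 1 | 1 | 1 | 0 | 0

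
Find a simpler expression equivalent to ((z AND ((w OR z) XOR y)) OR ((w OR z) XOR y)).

By absorption (E OR (E AND v) = E):
= ((w OR z) XOR y)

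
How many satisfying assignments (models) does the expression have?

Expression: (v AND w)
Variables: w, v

Satisfying assignments: (1,1)
Count: 1 out of 4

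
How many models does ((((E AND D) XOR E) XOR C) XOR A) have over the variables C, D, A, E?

Satisfying assignments: (0,0,0,1), (0,0,1,0), (0,1,1,0), (0,1,1,1), (1,0,0,0), (1,0,1,1), (1,1,0,0), (1,1,0,1)
Count: 8 out of 16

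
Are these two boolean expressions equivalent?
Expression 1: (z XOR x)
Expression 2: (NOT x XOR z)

No. Counterexample: with z=0, x=0, Expression 1 = 0 but Expression 2 = 1.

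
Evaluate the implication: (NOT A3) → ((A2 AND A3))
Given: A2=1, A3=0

Antecedent (NOT A3) = 1; consequent ((A2 AND A3)) = 0.
1 → 0 = 0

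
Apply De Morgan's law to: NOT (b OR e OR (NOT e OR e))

NOT b AND NOT e AND NOT (NOT e OR e)
De Morgan's: NOT(OR of terms) = AND of negations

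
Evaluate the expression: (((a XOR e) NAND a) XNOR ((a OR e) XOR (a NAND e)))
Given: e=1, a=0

Substituting: (((0 XOR 1) NAND 0) XNOR ((0 OR 1) XOR (0 NAND 1)))
= 0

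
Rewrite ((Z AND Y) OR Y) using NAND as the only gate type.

((((Z NAND Y) NAND (Z NAND Y)) NAND ((Z NAND Y) NAND (Z NAND Y))) NAND (Y NAND Y))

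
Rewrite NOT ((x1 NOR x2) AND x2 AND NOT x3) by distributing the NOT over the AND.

NOT (x1 NOR x2) OR NOT x2 OR x3
De Morgan's: NOT(AND of terms) = OR of negations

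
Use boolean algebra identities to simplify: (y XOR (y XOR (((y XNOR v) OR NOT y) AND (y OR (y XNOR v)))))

By XOR self-cancellation ((E XOR v) XOR v = E) then distribution ((E OR v) AND (E OR NOT v) = E):
= (y XNOR v)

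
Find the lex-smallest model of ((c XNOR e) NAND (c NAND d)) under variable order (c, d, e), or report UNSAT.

c=0, d=0, e=1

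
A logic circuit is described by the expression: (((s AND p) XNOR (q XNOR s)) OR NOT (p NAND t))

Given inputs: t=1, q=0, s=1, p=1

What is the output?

Substituting: (((1 AND 1) XNOR (0 XNOR 1)) OR NOT (1 NAND 1))
= 1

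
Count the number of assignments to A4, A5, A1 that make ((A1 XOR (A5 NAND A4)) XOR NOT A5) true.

Satisfying assignments: (0,0,1), (0,1,0), (1,0,1), (1,1,1)
Count: 4 out of 8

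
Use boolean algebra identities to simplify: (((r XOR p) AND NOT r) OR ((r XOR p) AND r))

By distribution ((E AND v) OR (E AND NOT v) = E):
= (r XOR p)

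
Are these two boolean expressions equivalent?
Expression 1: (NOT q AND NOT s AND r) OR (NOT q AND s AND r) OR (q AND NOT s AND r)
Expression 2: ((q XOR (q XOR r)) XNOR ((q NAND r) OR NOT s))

Yes, they are equivalent — the two output columns agree on all 8 assignments:
q | s | r | Expression 1 | Expression 2
---------------------------------------
0 | 0 | 0 | 0 | 0
0 | 0 | 1 | 1 | 1
0 | 1 | 0 | 0 | 0
0 | 1 | 1 | 1 | 1
1 | 0 | 0 | 0 | 0
1 | 0 | 1 | 1 | 1
1 | 1 | 0 | 0 | 0
1 | 1 | 1 | 0 | 0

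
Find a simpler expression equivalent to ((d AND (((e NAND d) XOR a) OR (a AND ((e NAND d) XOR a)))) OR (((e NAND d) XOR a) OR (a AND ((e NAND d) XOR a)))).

By absorption (E OR (E AND v) = E) then absorption (E OR (E AND v) = E):
= ((e NAND d) XOR a)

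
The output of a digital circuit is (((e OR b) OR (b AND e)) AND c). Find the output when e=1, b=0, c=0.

Substituting: (((1 OR 0) OR (0 AND 1)) AND 0)
= 0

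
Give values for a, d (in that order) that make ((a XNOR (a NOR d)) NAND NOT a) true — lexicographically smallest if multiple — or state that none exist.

a=0, d=0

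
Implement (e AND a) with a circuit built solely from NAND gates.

((e NAND a) NAND (e NAND a))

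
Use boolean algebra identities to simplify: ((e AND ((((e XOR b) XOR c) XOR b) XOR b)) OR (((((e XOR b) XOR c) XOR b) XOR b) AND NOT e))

By distribution ((E AND v) OR (E AND NOT v) = E) then XOR self-cancellation ((E XOR v) XOR v = E):
= ((e XOR b) XOR c)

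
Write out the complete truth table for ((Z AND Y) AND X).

Y | Z | X | Output
------------------
0 | 0 | 0 | 0
0 | 0 | 1 | 0
0 | 1 | 0 | 0
0 | 1 | 1 | 0
1 | 0 | 0 | 0
1 | 0 | 1 | 0
1 | 1 | 0 | 0
1 | 1 | 1 | 1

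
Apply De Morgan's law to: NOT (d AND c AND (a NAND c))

NOT d OR NOT c OR NOT (a NAND c)
De Morgan's: NOT(AND of terms) = OR of negations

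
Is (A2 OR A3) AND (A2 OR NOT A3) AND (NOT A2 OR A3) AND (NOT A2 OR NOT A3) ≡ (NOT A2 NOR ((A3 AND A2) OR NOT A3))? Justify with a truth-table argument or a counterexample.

Yes, they are equivalent — the two output columns agree on all 4 assignments:
A2 | A3 | Expression 1 | Expression 2
-------------------------------------
0 | 0 | 0 | 0
0 | 1 | 0 | 0
1 | 0 | 0 | 0
1 | 1 | 0 | 0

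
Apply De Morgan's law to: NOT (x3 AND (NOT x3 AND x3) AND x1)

NOT x3 OR NOT (NOT x3 AND x3) OR NOT x1
De Morgan's: NOT(AND of terms) = OR of negations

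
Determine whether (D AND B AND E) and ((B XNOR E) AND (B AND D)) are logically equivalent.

Yes, they are equivalent — the two output columns agree on all 8 assignments:
D | B | E | Expression 1 | Expression 2
---------------------------------------
0 | 0 | 0 | 0 | 0
0 | 0 | 1 | 0 | 0
0 | 1 | 0 | 0 | 0
0 | 1 | 1 | 0 | 0
1 | 0 | 0 | 0 | 0
1 | 0 | 1 | 0 | 0
1 | 1 | 0 | 0 | 0
1 | 1 | 1 | 1 | 1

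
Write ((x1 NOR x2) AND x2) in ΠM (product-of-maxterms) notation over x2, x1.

ΠM(0, 1, 2, 3) = (x2 OR x1) AND (x2 OR NOT x1) AND (NOT x2 OR x1) AND (NOT x2 OR NOT x1)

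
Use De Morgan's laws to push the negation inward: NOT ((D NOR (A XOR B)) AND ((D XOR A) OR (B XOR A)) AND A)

NOT (D NOR (A XOR B)) OR NOT ((D XOR A) OR (B XOR A)) OR NOT A
De Morgan's: NOT(AND of terms) = OR of negations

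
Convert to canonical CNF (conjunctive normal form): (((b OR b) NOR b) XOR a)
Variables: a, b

(a OR NOT b) AND (NOT a OR b)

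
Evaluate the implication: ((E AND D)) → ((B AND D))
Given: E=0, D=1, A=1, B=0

Antecedent ((E AND D)) = 0; consequent ((B AND D)) = 0.
0 → 0 = 1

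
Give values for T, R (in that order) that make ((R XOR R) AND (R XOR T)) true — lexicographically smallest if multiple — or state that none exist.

UNSATISFIABLE - no assignment makes this expression true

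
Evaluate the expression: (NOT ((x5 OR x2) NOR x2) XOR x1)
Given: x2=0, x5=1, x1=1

Substituting: (NOT ((1 OR 0) NOR 0) XOR 1)
= 0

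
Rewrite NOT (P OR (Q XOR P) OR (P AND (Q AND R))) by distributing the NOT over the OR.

NOT P AND NOT (Q XOR P) AND NOT (P AND (Q AND R))
De Morgan's: NOT(OR of terms) = AND of negations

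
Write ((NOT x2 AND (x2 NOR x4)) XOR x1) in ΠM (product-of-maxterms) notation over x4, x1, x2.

ΠM(1, 2, 4, 5) = (x4 OR x1 OR NOT x2) AND (x4 OR NOT x1 OR x2) AND (NOT x4 OR x1 OR x2) AND (NOT x4 OR x1 OR NOT x2)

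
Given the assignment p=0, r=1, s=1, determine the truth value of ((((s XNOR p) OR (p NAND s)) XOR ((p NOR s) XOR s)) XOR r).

Substituting: ((((1 XNOR 0) OR (0 NAND 1)) XOR ((0 NOR 1) XOR 1)) XOR 1)
= 1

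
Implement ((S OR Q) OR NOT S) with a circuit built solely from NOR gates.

((((S NOR Q) NOR (S NOR Q)) NOR (S NOR S)) NOR (((S NOR Q) NOR (S NOR Q)) NOR (S NOR S)))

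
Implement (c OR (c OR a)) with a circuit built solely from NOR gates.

((c NOR ((c NOR a) NOR (c NOR a))) NOR (c NOR ((c NOR a) NOR (c NOR a))))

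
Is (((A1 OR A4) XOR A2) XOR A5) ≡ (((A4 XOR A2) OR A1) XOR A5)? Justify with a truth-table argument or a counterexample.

No. Counterexample: with A2=1, A5=0, A4=0, A1=1, Expression 1 = 0 but Expression 2 = 1.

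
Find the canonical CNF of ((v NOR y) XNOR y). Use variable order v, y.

(v OR y) AND (v OR NOT y) AND (NOT v OR NOT y)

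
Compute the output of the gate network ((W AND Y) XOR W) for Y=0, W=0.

Substituting: ((0 AND 0) XOR 0)
= 0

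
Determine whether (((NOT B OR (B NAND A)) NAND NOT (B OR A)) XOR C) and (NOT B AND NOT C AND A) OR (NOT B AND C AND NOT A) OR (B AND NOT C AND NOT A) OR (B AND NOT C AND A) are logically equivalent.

Yes, they are equivalent — the two output columns agree on all 8 assignments:
B | C | A | Expression 1 | Expression 2
---------------------------------------
0 | 0 | 0 | 0 | 0
0 | 0 | 1 | 1 | 1
0 | 1 | 0 | 1 | 1
0 | 1 | 1 | 0 | 0
1 | 0 | 0 | 1 | 1
1 | 0 | 1 | 1 | 1
1 | 1 | 0 | 0 | 0
1 | 1 | 1 | 0 | 0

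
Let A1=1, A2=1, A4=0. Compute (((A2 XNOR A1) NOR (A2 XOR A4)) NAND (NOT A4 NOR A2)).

Substituting: (((1 XNOR 1) NOR (1 XOR 0)) NAND (NOT 0 NOR 1))
= 1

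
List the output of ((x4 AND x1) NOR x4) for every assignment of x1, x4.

x1 | x4 | Output
----------------
0 | 0 | 1
0 | 1 | 0
1 | 0 | 1
1 | 1 | 0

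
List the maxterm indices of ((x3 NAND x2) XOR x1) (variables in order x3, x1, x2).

ΠM(2, 3, 5, 6) = (x3 OR NOT x1 OR x2) AND (x3 OR NOT x1 OR NOT x2) AND (NOT x3 OR x1 OR NOT x2) AND (NOT x3 OR NOT x1 OR x2)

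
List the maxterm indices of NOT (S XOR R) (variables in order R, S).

ΠM(1, 2) = (R OR NOT S) AND (NOT R OR S)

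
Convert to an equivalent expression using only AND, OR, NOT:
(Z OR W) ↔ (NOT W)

((Z OR W) AND (NOT W)) OR (NOT (Z OR W) AND W)
(Biconditional = both true or both false)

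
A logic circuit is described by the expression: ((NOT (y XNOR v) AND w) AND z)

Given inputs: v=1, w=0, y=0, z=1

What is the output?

Substituting: ((NOT (0 XNOR 1) AND 0) AND 1)
= 0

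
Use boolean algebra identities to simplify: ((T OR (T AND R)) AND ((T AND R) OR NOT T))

By distribution ((E OR v) AND (E OR NOT v) = E):
= (T AND R)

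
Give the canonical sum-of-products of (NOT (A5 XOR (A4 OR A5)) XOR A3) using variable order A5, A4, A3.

Σm(0, 3, 4, 6) = (NOT A5 AND NOT A4 AND NOT A3) OR (NOT A5 AND A4 AND A3) OR (A5 AND NOT A4 AND NOT A3) OR (A5 AND A4 AND NOT A3)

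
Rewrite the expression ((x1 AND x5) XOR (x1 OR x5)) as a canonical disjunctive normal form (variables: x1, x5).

(NOT x1 AND x5) OR (x1 AND NOT x5)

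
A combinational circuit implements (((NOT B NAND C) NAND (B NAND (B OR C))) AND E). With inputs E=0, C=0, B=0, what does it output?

Substituting: (((NOT 0 NAND 0) NAND (0 NAND (0 OR 0))) AND 0)
= 0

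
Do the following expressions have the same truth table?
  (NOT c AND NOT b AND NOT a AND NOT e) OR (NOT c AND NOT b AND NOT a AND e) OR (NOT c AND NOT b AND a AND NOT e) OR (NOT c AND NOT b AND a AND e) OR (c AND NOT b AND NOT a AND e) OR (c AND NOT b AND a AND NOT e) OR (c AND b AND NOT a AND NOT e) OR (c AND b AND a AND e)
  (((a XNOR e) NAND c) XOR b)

Yes, they are equivalent — the two output columns agree on all 16 assignments:
c | b | a | e | Expression 1 | Expression 2
-------------------------------------------
0 | 0 | 0 | 0 | 1 | 1
0 | 0 | 0 | 1 | 1 | 1
0 | 0 | 1 | 0 | 1 | 1
0 | 0 | 1 | 1 | 1 | 1
0 | 1 | 0 | 0 | 0 | 0
0 | 1 | 0 | 1 | 0 | 0
0 | 1 | 1 | 0 | 0 | 0
0 | 1 | 1 | 1 | 0 | 0
1 | 0 | 0 | 0 | 0 | 0
1 | 0 | 0 | 1 | 1 | 1
1 | 0 | 1 | 0 | 1 | 1
1 | 0 | 1 | 1 | 0 | 0
1 | 1 | 0 | 0 | 1 | 1
1 | 1 | 0 | 1 | 0 | 0
1 | 1 | 1 | 0 | 0 | 0
1 | 1 | 1 | 1 | 1 | 1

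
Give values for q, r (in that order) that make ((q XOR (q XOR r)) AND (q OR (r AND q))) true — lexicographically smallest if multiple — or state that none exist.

q=1, r=1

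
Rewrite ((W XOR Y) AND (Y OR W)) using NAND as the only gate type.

((((W NAND (W NAND Y)) NAND (Y NAND (W NAND Y))) NAND ((Y NAND Y) NAND (W NAND W))) NAND (((W NAND (W NAND Y)) NAND (Y NAND (W NAND Y))) NAND ((Y NAND Y) NAND (W NAND W))))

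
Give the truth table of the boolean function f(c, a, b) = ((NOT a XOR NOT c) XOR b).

c | a | b | Output
------------------
0 | 0 | 0 | 0
0 | 0 | 1 | 1
0 | 1 | 0 | 1
0 | 1 | 1 | 0
1 | 0 | 0 | 1
1 | 0 | 1 | 0
1 | 1 | 0 | 0
1 | 1 | 1 | 1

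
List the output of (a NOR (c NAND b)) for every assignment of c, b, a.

c | b | a | Output
------------------
0 | 0 | 0 | 0
0 | 0 | 1 | 0
0 | 1 | 0 | 0
0 | 1 | 1 | 0
1 | 0 | 0 | 0
1 | 0 | 1 | 0
1 | 1 | 0 | 1
1 | 1 | 1 | 0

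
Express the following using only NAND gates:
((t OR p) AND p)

((((t NAND t) NAND (p NAND p)) NAND p) NAND (((t NAND t) NAND (p NAND p)) NAND p))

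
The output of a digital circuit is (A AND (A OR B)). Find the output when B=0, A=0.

Substituting: (0 AND (0 OR 0))
= 0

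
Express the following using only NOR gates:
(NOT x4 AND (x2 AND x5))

(((x4 NOR x4) NOR (x4 NOR x4)) NOR (((x2 NOR x2) NOR (x5 NOR x5)) NOR ((x2 NOR x2) NOR (x5 NOR x5))))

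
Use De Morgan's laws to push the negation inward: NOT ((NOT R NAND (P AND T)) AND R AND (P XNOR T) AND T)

NOT (NOT R NAND (P AND T)) OR NOT R OR NOT (P XNOR T) OR NOT T
De Morgan's: NOT(AND of terms) = OR of negations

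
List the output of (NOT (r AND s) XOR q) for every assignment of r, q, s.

r | q | s | Output
------------------
0 | 0 | 0 | 1
0 | 0 | 1 | 1
0 | 1 | 0 | 0
0 | 1 | 1 | 0
1 | 0 | 0 | 1
1 | 0 | 1 | 0
1 | 1 | 0 | 0
1 | 1 | 1 | 1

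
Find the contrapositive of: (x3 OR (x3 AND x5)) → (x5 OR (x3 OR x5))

Contrapositive: NOT (x5 OR (x3 OR x5)) → NOT (x3 OR (x3 AND x5))
Note: A statement and its contrapositive are logically equivalent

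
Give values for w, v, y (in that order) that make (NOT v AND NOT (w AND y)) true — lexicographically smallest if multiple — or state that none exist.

w=0, v=0, y=0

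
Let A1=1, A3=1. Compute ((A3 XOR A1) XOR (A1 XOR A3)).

Substituting: ((1 XOR 1) XOR (1 XOR 1))
= 0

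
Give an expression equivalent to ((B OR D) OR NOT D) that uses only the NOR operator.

((((B NOR D) NOR (B NOR D)) NOR (D NOR D)) NOR (((B NOR D) NOR (B NOR D)) NOR (D NOR D)))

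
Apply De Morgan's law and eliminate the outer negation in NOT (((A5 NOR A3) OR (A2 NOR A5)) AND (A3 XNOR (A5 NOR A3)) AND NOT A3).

NOT ((A5 NOR A3) OR (A2 NOR A5)) OR NOT (A3 XNOR (A5 NOR A3)) OR A3
De Morgan's: NOT(AND of terms) = OR of negations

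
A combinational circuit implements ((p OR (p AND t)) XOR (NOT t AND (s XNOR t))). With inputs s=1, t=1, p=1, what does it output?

Substituting: ((1 OR (1 AND 1)) XOR (NOT 1 AND (1 XNOR 1)))
= 1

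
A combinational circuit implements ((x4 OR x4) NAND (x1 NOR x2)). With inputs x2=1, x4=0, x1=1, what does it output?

Substituting: ((0 OR 0) NAND (1 NOR 1))
= 1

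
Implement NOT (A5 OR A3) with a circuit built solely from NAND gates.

(((A5 NAND A5) NAND (A3 NAND A3)) NAND ((A5 NAND A5) NAND (A3 NAND A3)))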